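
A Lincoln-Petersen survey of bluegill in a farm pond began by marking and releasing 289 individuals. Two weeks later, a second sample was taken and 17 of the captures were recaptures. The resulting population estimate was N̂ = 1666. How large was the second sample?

C = 98

From N = M·C/R: C = N·R / M = 1666·17 / 289 = 28322 / 289 = 98.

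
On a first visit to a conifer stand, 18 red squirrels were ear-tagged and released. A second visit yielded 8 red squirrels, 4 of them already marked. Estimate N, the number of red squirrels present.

N = (18 × 8) / 4 = 144 / 4 = 36

N = 36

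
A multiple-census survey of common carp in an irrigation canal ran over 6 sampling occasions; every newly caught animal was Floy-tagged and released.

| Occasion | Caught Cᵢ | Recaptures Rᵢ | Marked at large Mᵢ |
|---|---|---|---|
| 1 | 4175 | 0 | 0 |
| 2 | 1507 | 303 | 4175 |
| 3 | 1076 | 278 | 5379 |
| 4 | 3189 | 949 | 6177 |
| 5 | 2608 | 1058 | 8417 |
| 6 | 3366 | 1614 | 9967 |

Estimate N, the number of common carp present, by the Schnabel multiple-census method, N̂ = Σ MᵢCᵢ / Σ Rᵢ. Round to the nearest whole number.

N ≈ 20,771

Σ MᵢCᵢ = 0·4175 + 4175·1507 + 5379·1076 + 6177·3189 + 8417·2608 + 9967·3366 = 0 + 6291725 + 5787804 + 19698453 + 21951536 + 33548922 = 87278440
Σ Rᵢ = 0 + 303 + 278 + 949 + 1058 + 1614 = 4202
N̂ = 87278440 / 4202 ≈ 20770.7 → 20771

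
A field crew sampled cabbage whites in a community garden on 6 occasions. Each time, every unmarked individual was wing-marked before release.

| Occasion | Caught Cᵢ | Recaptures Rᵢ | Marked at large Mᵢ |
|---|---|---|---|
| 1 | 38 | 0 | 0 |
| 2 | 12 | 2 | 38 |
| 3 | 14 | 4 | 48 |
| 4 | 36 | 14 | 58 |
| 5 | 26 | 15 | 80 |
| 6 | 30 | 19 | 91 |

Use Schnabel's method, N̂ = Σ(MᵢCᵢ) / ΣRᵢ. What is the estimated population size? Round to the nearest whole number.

N ≈ 149

Σ MᵢCᵢ = 0·38 + 38·12 + 48·14 + 58·36 + 80·26 + 91·30 = 0 + 456 + 672 + 2088 + 2080 + 2730 = 8026
Σ Rᵢ = 0 + 2 + 4 + 14 + 15 + 19 = 54
N̂ = 8026 / 54 ≈ 148.6 → 149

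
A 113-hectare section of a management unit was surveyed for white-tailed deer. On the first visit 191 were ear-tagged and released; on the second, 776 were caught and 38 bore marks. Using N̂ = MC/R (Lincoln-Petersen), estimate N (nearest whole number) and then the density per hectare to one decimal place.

density ≈ 34.5 white-tailed deer per hectare

N̂ = 191·776/38 = 148216/38 ≈ 3900.4 → 3900
Density = N̂ / area = 3900 / 113 ≈ 34.51 → 34.5 per hectare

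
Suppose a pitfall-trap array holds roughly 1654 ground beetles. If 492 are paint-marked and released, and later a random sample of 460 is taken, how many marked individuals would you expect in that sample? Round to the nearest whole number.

expected recaptures ≈ 137

The marked fraction of the population is 492/1654, so in a sample of 460 expect C·(M/N) marked.
E[R] = 492 × 460 / 1654 = 226320 / 1654 ≈ 136.8 → 137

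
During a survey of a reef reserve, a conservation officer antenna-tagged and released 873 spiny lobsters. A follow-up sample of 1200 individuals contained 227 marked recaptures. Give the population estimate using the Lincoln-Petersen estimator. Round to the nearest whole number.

N ≈ 4615

If marked individuals mix randomly, R/C ≈ M/N, giving N ≈ M·C/R.
N = (873 × 1200) / 227 = 1047600 / 227 ≈ 4615.0 → 4615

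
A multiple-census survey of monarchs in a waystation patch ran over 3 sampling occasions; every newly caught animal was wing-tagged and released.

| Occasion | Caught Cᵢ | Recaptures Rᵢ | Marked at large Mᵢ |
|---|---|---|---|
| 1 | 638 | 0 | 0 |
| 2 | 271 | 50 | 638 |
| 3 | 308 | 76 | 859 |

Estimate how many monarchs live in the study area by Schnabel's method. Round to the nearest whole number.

Σ MᵢCᵢ = 0·638 + 638·271 + 859·308 = 0 + 172898 + 264572 = 437470
Σ Rᵢ = 0 + 50 + 76 = 126
N̂ = 437470 / 126 ≈ 3472.0 → 3472

N ≈ 3472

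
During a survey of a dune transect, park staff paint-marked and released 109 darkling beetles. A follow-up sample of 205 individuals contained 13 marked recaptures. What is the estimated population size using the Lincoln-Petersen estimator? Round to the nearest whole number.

The marked fraction in the recapture sample should equal the marked fraction in the population: 13/205 = 109/N.
N = (109 × 205) / 13 = 22345 / 13 ≈ 1718.8 → 1719

N ≈ 1719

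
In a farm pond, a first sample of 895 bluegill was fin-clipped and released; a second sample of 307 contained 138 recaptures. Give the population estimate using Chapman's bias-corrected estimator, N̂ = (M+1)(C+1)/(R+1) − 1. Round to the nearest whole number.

N̂ = (895+1)(307+1)/(138+1) − 1 = 896·308/139 − 1
= 275968/139 − 1 ≈ 1985.4 − 1 ≈ 1984.4 → 1984

N ≈ 1984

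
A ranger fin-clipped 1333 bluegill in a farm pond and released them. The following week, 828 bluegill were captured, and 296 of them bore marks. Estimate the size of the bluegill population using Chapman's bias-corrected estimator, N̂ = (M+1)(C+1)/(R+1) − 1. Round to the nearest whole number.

N̂ = (1333+1)(828+1)/(296+1) − 1 = 1334·829/297 − 1
= 1105886/297 − 1 ≈ 3723.5 − 1 ≈ 3722.5 → 3723

N ≈ 3723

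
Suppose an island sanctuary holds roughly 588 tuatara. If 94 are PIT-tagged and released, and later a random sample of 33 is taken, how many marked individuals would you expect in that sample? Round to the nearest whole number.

expected recaptures ≈ 5

Expected recaptures E[R] = M·C / N.
E[R] = 94 × 33 / 588 = 3102 / 588 ≈ 5.3 → 5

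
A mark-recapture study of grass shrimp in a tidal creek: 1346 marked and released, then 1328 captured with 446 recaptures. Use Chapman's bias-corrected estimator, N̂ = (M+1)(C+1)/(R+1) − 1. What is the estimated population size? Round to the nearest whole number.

N̂ = (1346+1)(1328+1)/(446+1) − 1 = 1347·1329/447 − 1
= 1790163/447 − 1 ≈ 4004.8 − 1 ≈ 4003.8 → 4004

N ≈ 4004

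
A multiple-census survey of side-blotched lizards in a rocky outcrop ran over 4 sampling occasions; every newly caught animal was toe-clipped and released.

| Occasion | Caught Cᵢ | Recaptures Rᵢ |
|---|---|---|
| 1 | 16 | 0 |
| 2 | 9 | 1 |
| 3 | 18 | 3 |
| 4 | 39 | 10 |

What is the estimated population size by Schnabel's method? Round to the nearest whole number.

Marked at large before each occasion: Mᵢ = Σⱼ<ᵢ (Cⱼ − Rⱼ) → M1=0, M2=16, M3=24, M4=39
Σ MᵢCᵢ = 0·16 + 16·9 + 24·18 + 39·39 = 0 + 144 + 432 + 1521 = 2097
Σ Rᵢ = 0 + 1 + 3 + 10 = 14
N̂ = 2097 / 14 ≈ 149.8 → 150

N ≈ 150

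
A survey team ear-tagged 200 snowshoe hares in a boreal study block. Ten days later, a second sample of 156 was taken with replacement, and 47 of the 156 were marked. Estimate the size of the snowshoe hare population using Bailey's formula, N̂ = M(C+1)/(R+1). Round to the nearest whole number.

N ≈ 654

N̂ = 200·(156+1)/(47+1) = 200·157/48 = 31400/48 ≈ 654.2 → 654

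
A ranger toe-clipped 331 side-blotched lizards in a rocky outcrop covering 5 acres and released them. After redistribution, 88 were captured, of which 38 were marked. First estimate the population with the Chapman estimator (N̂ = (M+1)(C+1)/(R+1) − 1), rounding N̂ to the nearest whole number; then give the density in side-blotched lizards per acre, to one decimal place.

N̂ = 332·89/39 − 1 = 29548/39 − 1 ≈ 756.6 → 757
Density = N̂ / area = 757 / 5 ≈ 151.40 → 151.4 per acre

density ≈ 151.4 side-blotched lizards per acre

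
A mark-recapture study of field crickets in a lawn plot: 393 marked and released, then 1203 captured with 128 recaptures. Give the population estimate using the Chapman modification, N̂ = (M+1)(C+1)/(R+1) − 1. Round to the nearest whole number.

N̂ = (393+1)(1203+1)/(128+1) − 1 = 394·1204/129 − 1
= 474376/129 − 1 ≈ 3677.3 − 1 ≈ 3676.3 → 3676

N ≈ 3676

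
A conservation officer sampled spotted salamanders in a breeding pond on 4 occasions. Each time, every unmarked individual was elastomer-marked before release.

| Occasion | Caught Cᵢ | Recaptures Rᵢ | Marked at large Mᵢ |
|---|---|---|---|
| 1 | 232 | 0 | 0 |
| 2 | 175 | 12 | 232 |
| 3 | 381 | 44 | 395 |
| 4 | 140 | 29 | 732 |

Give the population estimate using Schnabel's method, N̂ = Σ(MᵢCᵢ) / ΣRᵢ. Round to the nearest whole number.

N ≈ 3454

Σ MᵢCᵢ = 0·232 + 232·175 + 395·381 + 732·140 = 0 + 40600 + 150495 + 102480 = 293575
Σ Rᵢ = 0 + 12 + 44 + 29 = 85
N̂ = 293575 / 85 ≈ 3453.8 → 3454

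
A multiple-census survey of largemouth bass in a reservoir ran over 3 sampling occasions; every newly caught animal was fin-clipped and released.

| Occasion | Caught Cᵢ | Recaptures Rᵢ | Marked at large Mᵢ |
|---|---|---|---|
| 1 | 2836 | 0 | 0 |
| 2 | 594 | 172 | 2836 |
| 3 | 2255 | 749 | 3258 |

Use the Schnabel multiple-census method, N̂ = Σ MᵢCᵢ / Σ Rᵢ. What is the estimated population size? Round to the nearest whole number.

N ≈ 9806

Σ MᵢCᵢ = 0·2836 + 2836·594 + 3258·2255 = 0 + 1684584 + 7346790 = 9031374
Σ Rᵢ = 0 + 172 + 749 = 921
N̂ = 9031374 / 921 ≈ 9806.1 → 9806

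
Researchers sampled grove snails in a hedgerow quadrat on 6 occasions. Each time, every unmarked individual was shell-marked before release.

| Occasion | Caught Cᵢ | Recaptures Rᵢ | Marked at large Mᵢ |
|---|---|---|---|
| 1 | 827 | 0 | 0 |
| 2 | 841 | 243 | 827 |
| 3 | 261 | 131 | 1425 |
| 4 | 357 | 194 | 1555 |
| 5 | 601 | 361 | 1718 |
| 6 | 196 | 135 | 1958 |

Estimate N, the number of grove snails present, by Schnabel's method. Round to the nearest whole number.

N ≈ 2856

Σ MᵢCᵢ = 0·827 + 827·841 + 1425·261 + 1555·357 + 1718·601 + 1958·196 = 0 + 695507 + 371925 + 555135 + 1032518 + 383768 = 3038853
Σ Rᵢ = 0 + 243 + 131 + 194 + 361 + 135 = 1064
N̂ = 3038853 / 1064 ≈ 2856.1 → 2856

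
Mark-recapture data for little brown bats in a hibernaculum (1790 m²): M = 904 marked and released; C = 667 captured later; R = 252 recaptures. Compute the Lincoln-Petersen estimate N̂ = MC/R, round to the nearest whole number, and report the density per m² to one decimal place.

N̂ = 904·667/252 = 602968/252 ≈ 2392.7 → 2393
Density = N̂ / area = 2393 / 1790 ≈ 1.34 → 1.3 per m²

density ≈ 1.3 little brown bats per m²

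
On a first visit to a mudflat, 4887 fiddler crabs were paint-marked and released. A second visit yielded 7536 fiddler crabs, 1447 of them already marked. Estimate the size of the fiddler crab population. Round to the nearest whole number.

N ≈ 25,452

The marked fraction in the recapture sample should equal the marked fraction in the population: 1447/7536 = 4887/N.
N = (4887 × 7536) / 1447 = 36828432 / 1447 ≈ 25451.6 → 25452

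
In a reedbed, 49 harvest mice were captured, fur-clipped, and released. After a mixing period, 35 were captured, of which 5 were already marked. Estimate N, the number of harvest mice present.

N = (49 × 35) / 5 = 1715 / 5 = 343

N = 343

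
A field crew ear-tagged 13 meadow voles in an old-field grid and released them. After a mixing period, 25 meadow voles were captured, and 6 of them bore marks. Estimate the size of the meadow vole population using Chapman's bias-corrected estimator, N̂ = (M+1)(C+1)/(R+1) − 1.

N̂ = (13+1)(25+1)/(6+1) − 1 = 14·26/7 − 1
= 364/7 − 1 = 52 − 1 = 51

N = 51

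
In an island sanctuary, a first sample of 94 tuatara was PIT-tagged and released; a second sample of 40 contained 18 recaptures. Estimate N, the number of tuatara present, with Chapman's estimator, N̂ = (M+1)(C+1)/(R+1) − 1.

N = 204

N̂ = (94+1)(40+1)/(18+1) − 1 = 95·41/19 − 1
= 3895/19 − 1 = 205 − 1 = 204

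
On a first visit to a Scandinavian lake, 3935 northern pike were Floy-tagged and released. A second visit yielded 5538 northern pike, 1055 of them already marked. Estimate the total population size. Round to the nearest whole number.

N = (3935 × 5538) / 1055 = 21792030 / 1055 ≈ 20656.0 → 20656

N ≈ 20,656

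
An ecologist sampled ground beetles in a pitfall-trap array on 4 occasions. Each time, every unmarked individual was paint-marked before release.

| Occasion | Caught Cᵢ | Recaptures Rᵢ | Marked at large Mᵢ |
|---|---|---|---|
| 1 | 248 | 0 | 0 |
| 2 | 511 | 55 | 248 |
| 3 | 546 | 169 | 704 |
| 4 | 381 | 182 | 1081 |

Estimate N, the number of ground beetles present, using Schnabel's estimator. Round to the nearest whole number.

N ≈ 2273

Σ MᵢCᵢ = 0·248 + 248·511 + 704·546 + 1081·381 = 0 + 126728 + 384384 + 411861 = 922973
Σ Rᵢ = 0 + 55 + 169 + 182 = 406
N̂ = 922973 / 406 ≈ 2273.3 → 2273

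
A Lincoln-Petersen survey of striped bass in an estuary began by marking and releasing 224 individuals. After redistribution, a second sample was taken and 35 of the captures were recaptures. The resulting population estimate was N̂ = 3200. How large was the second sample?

C = 500

From N = M·C/R: C = N·R / M = 3200·35 / 224 = 112000 / 224 = 500.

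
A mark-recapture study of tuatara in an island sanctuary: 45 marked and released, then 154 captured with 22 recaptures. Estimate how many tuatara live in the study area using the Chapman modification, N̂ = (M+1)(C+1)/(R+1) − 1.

N̂ = (45+1)(154+1)/(22+1) − 1 = 46·155/23 − 1
= 7130/23 − 1 = 310 − 1 = 309

N = 309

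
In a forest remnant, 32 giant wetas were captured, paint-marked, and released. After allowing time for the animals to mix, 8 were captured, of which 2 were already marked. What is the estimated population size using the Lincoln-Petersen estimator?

Lincoln-Petersen assumes M/N = R/C, so N = M·C / R.
N = (32 × 8) / 2 = 256 / 2 = 128

N = 128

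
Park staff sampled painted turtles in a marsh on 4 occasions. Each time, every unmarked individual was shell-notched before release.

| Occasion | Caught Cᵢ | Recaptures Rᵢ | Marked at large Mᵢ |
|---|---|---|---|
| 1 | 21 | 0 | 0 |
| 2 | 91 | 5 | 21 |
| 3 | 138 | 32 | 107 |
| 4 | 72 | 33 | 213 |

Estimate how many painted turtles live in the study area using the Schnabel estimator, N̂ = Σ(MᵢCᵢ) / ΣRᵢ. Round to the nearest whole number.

N ≈ 457

Σ MᵢCᵢ = 0·21 + 21·91 + 107·138 + 213·72 = 0 + 1911 + 14766 + 15336 = 32013
Σ Rᵢ = 0 + 5 + 32 + 33 = 70
N̂ = 32013 / 70 ≈ 457.3 → 457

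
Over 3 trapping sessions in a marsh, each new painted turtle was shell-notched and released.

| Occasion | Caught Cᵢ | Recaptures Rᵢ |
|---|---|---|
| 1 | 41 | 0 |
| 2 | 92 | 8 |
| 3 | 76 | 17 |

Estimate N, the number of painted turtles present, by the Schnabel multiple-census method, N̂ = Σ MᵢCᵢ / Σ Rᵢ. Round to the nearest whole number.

Marked at large before each occasion: Mᵢ = Σⱼ<ᵢ (Cⱼ − Rⱼ) → M1=0, M2=41, M3=125
Σ MᵢCᵢ = 0·41 + 41·92 + 125·76 = 0 + 3772 + 9500 = 13272
Σ Rᵢ = 0 + 8 + 17 = 25
N̂ = 13272 / 25 ≈ 530.9 → 531

N ≈ 531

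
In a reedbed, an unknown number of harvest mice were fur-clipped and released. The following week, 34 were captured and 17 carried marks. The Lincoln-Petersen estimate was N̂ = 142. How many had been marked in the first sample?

From N = M·C/R: M = N·R / C = 142·17 / 34 = 2414 / 34 = 71.

M = 71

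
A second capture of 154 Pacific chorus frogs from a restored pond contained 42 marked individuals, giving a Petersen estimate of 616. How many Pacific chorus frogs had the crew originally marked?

From N = M·C/R: M = N·R / C = 616·42 / 154 = 25872 / 154 = 168.

M = 168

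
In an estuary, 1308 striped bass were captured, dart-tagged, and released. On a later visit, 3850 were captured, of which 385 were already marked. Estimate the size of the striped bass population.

N = 13,080

If marked individuals mix randomly, R/C ≈ M/N, giving N ≈ M·C/R.
N = (1308 × 3850) / 385 = 5035800 / 385 = 13080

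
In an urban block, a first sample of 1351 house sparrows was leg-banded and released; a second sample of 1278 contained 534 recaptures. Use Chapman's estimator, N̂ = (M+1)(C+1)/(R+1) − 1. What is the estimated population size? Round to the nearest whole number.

N̂ = (1351+1)(1278+1)/(534+1) − 1 = 1352·1279/535 − 1
= 1729208/535 − 1 ≈ 3232.2 − 1 ≈ 3231.2 → 3231

N ≈ 3231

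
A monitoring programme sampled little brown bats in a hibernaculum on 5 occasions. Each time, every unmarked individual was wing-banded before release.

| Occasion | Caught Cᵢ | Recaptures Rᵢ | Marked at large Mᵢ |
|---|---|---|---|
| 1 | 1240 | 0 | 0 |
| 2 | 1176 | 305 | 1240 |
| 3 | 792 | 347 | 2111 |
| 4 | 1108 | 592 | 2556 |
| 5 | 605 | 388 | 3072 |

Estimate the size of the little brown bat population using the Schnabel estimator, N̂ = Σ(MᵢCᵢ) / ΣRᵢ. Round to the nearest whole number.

Σ MᵢCᵢ = 0·1240 + 1240·1176 + 2111·792 + 2556·1108 + 3072·605 = 0 + 1458240 + 1671912 + 2832048 + 1858560 = 7820760
Σ Rᵢ = 0 + 305 + 347 + 592 + 388 = 1632
N̂ = 7820760 / 1632 ≈ 4792.1 → 4792

N ≈ 4792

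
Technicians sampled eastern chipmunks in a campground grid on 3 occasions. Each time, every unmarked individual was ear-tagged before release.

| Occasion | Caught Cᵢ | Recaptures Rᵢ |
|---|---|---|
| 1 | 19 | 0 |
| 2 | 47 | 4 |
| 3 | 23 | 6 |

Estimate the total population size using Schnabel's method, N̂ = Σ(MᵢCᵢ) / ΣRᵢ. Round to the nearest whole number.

N ≈ 232

Marked at large before each occasion: Mᵢ = Σⱼ<ᵢ (Cⱼ − Rⱼ) → M1=0, M2=19, M3=62
Σ MᵢCᵢ = 0·19 + 19·47 + 62·23 = 0 + 893 + 1426 = 2319
Σ Rᵢ = 0 + 4 + 6 = 10
N̂ = 2319 / 10 ≈ 231.9 → 232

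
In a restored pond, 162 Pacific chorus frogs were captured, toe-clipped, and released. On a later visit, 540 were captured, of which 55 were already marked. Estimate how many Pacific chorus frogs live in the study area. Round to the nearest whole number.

N ≈ 1591

N = (162 × 540) / 55 = 87480 / 55 ≈ 1590.5 → 1591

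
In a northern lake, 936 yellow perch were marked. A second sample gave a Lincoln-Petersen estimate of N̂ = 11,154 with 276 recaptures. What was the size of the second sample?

From N = M·C/R: C = N·R / M = 11154·276 / 936 = 3078504 / 936 = 3289.

C = 3289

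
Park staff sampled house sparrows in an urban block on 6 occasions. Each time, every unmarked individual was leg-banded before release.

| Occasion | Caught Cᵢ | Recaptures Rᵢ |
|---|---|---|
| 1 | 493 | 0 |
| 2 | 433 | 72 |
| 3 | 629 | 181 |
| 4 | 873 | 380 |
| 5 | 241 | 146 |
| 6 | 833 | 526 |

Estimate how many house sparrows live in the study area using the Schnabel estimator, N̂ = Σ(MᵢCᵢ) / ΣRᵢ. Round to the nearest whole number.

N ≈ 2984

Marked at large before each occasion: Mᵢ = Σⱼ<ᵢ (Cⱼ − Rⱼ) → M1=0, M2=493, M3=854, M4=1302, M5=1795, M6=1890
Σ MᵢCᵢ = 0·493 + 493·433 + 854·629 + 1302·873 + 1795·241 + 1890·833 = 0 + 213469 + 537166 + 1136646 + 432595 + 1574370 = 3894246
Σ Rᵢ = 0 + 72 + 181 + 380 + 146 + 526 = 1305
N̂ = 3894246 / 1305 ≈ 2984.1 → 2984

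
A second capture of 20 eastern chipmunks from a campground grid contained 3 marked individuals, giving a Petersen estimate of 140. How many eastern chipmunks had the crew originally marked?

M = 21

From N = M·C/R: M = N·R / C = 140·3 / 20 = 420 / 20 = 21.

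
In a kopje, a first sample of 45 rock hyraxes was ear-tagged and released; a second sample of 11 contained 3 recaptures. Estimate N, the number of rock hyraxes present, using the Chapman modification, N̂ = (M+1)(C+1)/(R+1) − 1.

N̂ = (45+1)(11+1)/(3+1) − 1 = 46·12/4 − 1
= 552/4 − 1 = 138 − 1 = 137

N = 137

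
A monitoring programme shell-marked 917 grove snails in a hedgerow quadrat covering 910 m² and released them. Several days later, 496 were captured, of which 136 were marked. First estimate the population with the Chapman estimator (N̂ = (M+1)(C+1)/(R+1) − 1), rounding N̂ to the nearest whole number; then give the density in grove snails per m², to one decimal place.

density ≈ 3.7 grove snails per m²

N̂ = 918·497/137 − 1 = 456246/137 − 1 ≈ 3329.3 → 3329
Density = N̂ / area = 3329 / 910 ≈ 3.66 → 3.7 per m²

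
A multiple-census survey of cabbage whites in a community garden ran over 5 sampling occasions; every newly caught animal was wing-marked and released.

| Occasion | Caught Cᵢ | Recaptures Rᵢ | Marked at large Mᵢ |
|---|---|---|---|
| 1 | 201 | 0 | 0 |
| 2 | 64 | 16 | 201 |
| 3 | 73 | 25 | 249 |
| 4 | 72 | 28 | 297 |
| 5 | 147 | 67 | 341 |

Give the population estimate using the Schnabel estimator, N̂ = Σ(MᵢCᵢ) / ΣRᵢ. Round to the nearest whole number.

Σ MᵢCᵢ = 0·201 + 201·64 + 249·73 + 297·72 + 341·147 = 0 + 12864 + 18177 + 21384 + 50127 = 102552
Σ Rᵢ = 0 + 16 + 25 + 28 + 67 = 136
N̂ = 102552 / 136 ≈ 754.1 → 754

N ≈ 754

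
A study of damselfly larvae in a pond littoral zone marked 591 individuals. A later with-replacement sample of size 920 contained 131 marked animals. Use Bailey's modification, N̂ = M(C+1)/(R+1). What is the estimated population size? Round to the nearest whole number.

N ≈ 4124

N̂ = 591·(920+1)/(131+1) = 591·921/132 = 544311/132 ≈ 4123.6 → 4124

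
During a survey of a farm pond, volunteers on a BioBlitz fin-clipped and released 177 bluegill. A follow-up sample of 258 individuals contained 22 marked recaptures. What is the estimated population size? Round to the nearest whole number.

N ≈ 2076

N = (177 × 258) / 22 = 45666 / 22 ≈ 2075.7 → 2076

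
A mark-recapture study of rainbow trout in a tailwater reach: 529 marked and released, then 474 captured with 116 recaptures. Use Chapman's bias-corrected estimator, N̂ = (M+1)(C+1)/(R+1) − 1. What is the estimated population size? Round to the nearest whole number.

N ≈ 2151

N̂ = (529+1)(474+1)/(116+1) − 1 = 530·475/117 − 1
= 251750/117 − 1 ≈ 2151.7 − 1 ≈ 2150.7 → 2151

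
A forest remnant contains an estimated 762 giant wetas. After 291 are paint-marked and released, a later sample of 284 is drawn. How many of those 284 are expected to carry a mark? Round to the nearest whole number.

expected recaptures ≈ 108

Expected recaptures E[R] = M·C / N.
E[R] = 291 × 284 / 762 = 82644 / 762 ≈ 108.46 → 108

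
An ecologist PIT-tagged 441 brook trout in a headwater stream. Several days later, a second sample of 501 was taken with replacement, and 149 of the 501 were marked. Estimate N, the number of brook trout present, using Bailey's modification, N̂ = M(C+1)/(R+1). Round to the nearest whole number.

N ≈ 1476

N̂ = 441·(501+1)/(149+1) = 441·502/150 = 221382/150 ≈ 1475.9 → 1476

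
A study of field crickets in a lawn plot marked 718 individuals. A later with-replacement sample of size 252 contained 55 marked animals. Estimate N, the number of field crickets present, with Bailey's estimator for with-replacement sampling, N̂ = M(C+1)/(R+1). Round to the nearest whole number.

N̂ = 718·(252+1)/(55+1) = 718·253/56 = 181654/56 ≈ 3243.8 → 3244

N ≈ 3244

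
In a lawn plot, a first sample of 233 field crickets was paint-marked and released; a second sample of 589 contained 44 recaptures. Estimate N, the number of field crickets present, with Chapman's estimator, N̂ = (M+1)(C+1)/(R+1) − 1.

N̂ = (233+1)(589+1)/(44+1) − 1 = 234·590/45 − 1
= 138060/45 − 1 = 3068 − 1 = 3067

N = 3067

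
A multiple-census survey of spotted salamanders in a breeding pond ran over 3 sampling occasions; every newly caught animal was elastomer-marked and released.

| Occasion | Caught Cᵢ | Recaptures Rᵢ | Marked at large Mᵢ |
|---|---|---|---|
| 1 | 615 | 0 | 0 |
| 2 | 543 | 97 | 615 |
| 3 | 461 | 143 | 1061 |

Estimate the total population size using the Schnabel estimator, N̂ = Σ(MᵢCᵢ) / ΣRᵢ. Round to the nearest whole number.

Σ MᵢCᵢ = 0·615 + 615·543 + 1061·461 = 0 + 333945 + 489121 = 823066
Σ Rᵢ = 0 + 97 + 143 = 240
N̂ = 823066 / 240 ≈ 3429.4 → 3429

N ≈ 3429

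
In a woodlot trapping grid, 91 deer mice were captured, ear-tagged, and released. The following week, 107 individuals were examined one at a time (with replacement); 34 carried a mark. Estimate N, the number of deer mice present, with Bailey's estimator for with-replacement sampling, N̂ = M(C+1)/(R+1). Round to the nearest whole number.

N ≈ 281

N̂ = 91·(107+1)/(34+1) = 91·108/35 = 9828/35 ≈ 280.8 → 281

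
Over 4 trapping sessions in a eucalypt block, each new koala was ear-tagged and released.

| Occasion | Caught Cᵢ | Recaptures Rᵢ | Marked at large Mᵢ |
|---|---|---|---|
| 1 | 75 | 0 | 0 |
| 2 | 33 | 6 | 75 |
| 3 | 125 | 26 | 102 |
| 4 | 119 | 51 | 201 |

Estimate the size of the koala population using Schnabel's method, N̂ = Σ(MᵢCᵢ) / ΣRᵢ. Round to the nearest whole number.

Σ MᵢCᵢ = 0·75 + 75·33 + 102·125 + 201·119 = 0 + 2475 + 12750 + 23919 = 39144
Σ Rᵢ = 0 + 6 + 26 + 51 = 83
N̂ = 39144 / 83 ≈ 471.6 → 472

N ≈ 472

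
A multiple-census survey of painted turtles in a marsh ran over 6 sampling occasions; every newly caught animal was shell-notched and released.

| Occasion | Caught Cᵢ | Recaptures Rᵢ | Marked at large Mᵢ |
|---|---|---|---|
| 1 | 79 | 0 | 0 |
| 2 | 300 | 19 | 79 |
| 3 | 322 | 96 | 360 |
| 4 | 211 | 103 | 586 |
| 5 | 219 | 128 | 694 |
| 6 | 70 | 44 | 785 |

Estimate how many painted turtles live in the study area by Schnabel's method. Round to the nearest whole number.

N ≈ 1206

Σ MᵢCᵢ = 0·79 + 79·300 + 360·322 + 586·211 + 694·219 + 785·70 = 0 + 23700 + 115920 + 123646 + 151986 + 54950 = 470202
Σ Rᵢ = 0 + 19 + 96 + 103 + 128 + 44 = 390
N̂ = 470202 / 390 ≈ 1205.6 → 1206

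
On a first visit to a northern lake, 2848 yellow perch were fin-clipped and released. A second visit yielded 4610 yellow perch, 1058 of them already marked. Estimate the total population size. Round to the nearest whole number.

The marked fraction in the recapture sample should equal the marked fraction in the population: 1058/4610 = 2848/N.
N = (2848 × 4610) / 1058 = 13129280 / 1058 ≈ 12409.5 → 12410

N ≈ 12,410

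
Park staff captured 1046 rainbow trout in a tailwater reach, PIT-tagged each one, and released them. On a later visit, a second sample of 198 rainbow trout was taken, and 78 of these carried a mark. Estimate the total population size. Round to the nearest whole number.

If marked individuals mix randomly, R/C ≈ M/N, giving N ≈ M·C/R.
N = (1046 × 198) / 78 = 207108 / 78 ≈ 2655.2 → 2655

N ≈ 2655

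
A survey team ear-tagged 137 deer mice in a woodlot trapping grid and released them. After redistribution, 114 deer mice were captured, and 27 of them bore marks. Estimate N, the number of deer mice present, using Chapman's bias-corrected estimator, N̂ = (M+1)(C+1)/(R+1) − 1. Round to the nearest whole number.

N̂ = (137+1)(114+1)/(27+1) − 1 = 138·115/28 − 1
= 15870/28 − 1 ≈ 566.8 − 1 ≈ 565.8 → 566

N ≈ 566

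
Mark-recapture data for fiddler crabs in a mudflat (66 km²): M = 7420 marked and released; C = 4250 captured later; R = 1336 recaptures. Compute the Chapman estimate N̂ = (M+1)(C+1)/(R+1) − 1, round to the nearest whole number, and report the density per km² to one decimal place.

N̂ = 7421·4251/1337 − 1 = 31546671/1337 − 1 ≈ 23594.1 → 23594
Density = N̂ / area = 23594 / 66 ≈ 357.48 → 357.5 per km²

density ≈ 357.5 fiddler crabs per km²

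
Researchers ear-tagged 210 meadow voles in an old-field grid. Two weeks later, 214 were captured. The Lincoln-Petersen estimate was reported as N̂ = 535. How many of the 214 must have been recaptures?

From N = M·C/R: R = M·C / N = 210·214 / 535 = 44940 / 535 = 84.

R = 84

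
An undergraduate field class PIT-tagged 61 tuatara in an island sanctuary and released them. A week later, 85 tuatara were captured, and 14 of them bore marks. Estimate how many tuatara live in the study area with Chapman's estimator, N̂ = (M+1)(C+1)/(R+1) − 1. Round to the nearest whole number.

N ≈ 354

N̂ = (61+1)(85+1)/(14+1) − 1 = 62·86/15 − 1
= 5332/15 − 1 ≈ 355.47 − 1 ≈ 354.47 → 354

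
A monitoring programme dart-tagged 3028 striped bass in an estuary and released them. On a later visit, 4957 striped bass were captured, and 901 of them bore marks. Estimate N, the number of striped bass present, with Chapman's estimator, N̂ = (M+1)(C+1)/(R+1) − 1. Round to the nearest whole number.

N ≈ 16,648

N̂ = (3028+1)(4957+1)/(901+1) − 1 = 3029·4958/902 − 1
= 15017782/902 − 1 ≈ 16649.4 − 1 ≈ 16648.4 → 16648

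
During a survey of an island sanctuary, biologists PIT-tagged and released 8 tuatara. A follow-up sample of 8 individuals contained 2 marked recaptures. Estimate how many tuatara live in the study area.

N = 32

N = (8 × 8) / 2 = 64 / 2 = 32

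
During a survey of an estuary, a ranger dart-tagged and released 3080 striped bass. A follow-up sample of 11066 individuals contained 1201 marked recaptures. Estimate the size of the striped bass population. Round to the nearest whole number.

N ≈ 28,379

Lincoln-Petersen assumes M/N = R/C, so N = M·C / R.
N = (3080 × 11066) / 1201 = 34083280 / 1201 ≈ 28379.1 → 28379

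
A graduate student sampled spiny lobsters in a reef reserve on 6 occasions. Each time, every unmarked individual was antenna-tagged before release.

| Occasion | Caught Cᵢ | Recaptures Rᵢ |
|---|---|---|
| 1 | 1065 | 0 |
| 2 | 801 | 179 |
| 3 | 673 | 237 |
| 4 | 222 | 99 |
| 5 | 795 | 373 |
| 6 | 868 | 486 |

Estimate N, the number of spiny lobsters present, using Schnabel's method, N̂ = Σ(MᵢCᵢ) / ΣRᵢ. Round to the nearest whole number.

N ≈ 4775

Marked at large before each occasion: Mᵢ = Σⱼ<ᵢ (Cⱼ − Rⱼ) → M1=0, M2=1065, M3=1687, M4=2123, M5=2246, M6=2668
Σ MᵢCᵢ = 0·1065 + 1065·801 + 1687·673 + 2123·222 + 2246·795 + 2668·868 = 0 + 853065 + 1135351 + 471306 + 1785570 + 2315824 = 6561116
Σ Rᵢ = 0 + 179 + 237 + 99 + 373 + 486 = 1374
N̂ = 6561116 / 1374 ≈ 4775.2 → 4775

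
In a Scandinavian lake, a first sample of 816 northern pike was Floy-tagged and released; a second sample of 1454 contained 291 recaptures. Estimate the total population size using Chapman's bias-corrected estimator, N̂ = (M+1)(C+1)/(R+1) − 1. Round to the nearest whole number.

N̂ = (816+1)(1454+1)/(291+1) − 1 = 817·1455/292 − 1
= 1188735/292 − 1 ≈ 4071.0 − 1 ≈ 4070.0 → 4070

N ≈ 4070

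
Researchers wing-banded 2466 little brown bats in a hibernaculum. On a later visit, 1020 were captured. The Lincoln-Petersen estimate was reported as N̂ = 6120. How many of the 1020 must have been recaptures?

R = 411

From N = M·C/R: R = M·C / N = 2466·1020 / 6120 = 2515320 / 6120 = 411.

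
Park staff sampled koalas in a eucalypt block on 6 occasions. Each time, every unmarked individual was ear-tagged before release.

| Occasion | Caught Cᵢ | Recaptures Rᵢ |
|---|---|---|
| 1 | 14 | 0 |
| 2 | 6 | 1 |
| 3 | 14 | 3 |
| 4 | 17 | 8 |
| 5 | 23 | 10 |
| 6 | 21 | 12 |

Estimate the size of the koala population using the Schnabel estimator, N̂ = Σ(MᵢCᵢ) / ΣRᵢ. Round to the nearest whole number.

Marked at large before each occasion: Mᵢ = Σⱼ<ᵢ (Cⱼ − Rⱼ) → M1=0, M2=14, M3=19, M4=30, M5=39, M6=52
Σ MᵢCᵢ = 0·14 + 14·6 + 19·14 + 30·17 + 39·23 + 52·21 = 0 + 84 + 266 + 510 + 897 + 1092 = 2849
Σ Rᵢ = 0 + 1 + 3 + 8 + 10 + 12 = 34
N̂ = 2849 / 34 ≈ 83.8 → 84

N ≈ 84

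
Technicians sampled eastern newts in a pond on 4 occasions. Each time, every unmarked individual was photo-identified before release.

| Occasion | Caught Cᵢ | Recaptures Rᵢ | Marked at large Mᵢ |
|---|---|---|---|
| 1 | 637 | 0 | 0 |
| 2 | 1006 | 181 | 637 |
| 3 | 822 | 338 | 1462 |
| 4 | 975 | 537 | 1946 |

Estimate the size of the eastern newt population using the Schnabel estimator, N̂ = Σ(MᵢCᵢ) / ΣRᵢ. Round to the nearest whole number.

Σ MᵢCᵢ = 0·637 + 637·1006 + 1462·822 + 1946·975 = 0 + 640822 + 1201764 + 1897350 = 3739936
Σ Rᵢ = 0 + 181 + 338 + 537 = 1056
N̂ = 3739936 / 1056 ≈ 3541.6 → 3542

N ≈ 3542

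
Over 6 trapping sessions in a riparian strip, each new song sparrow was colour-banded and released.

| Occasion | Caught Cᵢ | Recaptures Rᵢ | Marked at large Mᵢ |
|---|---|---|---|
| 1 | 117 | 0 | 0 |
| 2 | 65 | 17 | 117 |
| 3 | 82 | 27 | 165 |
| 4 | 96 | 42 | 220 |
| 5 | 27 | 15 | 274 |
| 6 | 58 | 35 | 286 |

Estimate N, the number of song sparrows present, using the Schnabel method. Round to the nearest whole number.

N ≈ 487

Σ MᵢCᵢ = 0·117 + 117·65 + 165·82 + 220·96 + 274·27 + 286·58 = 0 + 7605 + 13530 + 21120 + 7398 + 16588 = 66241
Σ Rᵢ = 0 + 17 + 27 + 42 + 15 + 35 = 136
N̂ = 66241 / 136 ≈ 487.1 → 487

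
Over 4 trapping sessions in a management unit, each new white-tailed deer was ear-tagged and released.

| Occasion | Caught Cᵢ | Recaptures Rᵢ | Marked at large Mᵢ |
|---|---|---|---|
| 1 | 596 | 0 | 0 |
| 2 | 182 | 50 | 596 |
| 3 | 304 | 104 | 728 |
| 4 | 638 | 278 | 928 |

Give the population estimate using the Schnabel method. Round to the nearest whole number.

Σ MᵢCᵢ = 0·596 + 596·182 + 728·304 + 928·638 = 0 + 108472 + 221312 + 592064 = 921848
Σ Rᵢ = 0 + 50 + 104 + 278 = 432
N̂ = 921848 / 432 ≈ 2133.9 → 2134

N ≈ 2134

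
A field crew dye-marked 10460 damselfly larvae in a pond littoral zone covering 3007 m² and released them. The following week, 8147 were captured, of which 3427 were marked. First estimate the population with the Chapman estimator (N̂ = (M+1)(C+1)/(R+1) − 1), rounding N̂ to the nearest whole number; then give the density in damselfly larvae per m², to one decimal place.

density ≈ 8.3 damselfly larvae per m²

N̂ = 10461·8148/3428 − 1 = 85236228/3428 − 1 ≈ 24863.7 → 24864
Density = N̂ / area = 24864 / 3007 ≈ 8.27 → 8.3 per m²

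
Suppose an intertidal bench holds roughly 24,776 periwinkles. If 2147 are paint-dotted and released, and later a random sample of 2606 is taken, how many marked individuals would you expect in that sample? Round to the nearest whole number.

Expected recaptures E[R] = M·C / N.
E[R] = 2147 × 2606 / 24776 = 5595082 / 24776 ≈ 225.8 → 226

expected recaptures ≈ 226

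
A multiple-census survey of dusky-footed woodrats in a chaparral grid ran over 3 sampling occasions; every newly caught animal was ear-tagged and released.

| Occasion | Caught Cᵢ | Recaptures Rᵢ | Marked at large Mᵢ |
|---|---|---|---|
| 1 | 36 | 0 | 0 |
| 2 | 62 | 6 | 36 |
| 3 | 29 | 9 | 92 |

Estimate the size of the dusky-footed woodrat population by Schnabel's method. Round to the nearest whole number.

Σ MᵢCᵢ = 0·36 + 36·62 + 92·29 = 0 + 2232 + 2668 = 4900
Σ Rᵢ = 0 + 6 + 9 = 15
N̂ = 4900 / 15 ≈ 326.7 → 327

N ≈ 327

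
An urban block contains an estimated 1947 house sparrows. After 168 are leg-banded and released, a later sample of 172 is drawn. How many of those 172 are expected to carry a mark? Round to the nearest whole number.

Expected recaptures E[R] = M·C / N.
E[R] = 168 × 172 / 1947 = 28896 / 1947 ≈ 14.8 → 15

expected recaptures ≈ 15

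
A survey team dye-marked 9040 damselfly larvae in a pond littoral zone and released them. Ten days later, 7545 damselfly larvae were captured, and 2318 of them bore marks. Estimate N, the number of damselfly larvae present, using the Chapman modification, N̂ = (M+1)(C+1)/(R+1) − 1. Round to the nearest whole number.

N ≈ 29,418

N̂ = (9040+1)(7545+1)/(2318+1) − 1 = 9041·7546/2319 − 1
= 68223386/2319 − 1 ≈ 29419.3 − 1 ≈ 29418.3 → 29418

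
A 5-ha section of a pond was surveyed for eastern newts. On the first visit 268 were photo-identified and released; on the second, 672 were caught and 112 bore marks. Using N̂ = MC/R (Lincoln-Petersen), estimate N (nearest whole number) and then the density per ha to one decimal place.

density ≈ 321.6 eastern newts per ha

N̂ = 268·672/112 = 180096/112 = 1608
Density = N̂ / area = 1608 / 5 ≈ 321.60 → 321.6 per ha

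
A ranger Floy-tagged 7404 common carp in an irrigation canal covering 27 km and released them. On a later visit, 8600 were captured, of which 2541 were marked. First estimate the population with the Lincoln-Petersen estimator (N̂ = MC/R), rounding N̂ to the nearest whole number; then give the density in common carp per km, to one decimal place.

N̂ = 7404·8600/2541 = 63674400/2541 ≈ 25058.8 → 25059
Density = N̂ / area = 25059 / 27 ≈ 928.11 → 928.1 per km

density ≈ 928.1 common carp per km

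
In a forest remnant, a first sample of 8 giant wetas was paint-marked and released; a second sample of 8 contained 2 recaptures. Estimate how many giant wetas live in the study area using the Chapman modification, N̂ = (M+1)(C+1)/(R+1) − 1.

N̂ = (8+1)(8+1)/(2+1) − 1 = 9·9/3 − 1
= 81/3 − 1 = 27 − 1 = 26

N = 26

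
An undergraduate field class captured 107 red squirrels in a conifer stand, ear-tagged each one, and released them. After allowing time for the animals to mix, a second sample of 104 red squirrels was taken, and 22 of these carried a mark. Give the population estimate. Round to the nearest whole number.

N ≈ 506

Lincoln-Petersen assumes M/N = R/C, so N = M·C / R.
N = (107 × 104) / 22 = 11128 / 22 ≈ 505.8 → 506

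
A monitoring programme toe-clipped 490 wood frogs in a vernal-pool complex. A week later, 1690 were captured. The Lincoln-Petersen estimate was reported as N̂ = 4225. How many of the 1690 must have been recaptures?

From N = M·C/R: R = M·C / N = 490·1690 / 4225 = 828100 / 4225 = 196.

R = 196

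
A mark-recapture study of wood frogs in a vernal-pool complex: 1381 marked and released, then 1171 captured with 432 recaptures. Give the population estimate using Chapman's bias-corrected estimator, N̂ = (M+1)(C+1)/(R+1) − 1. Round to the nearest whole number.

N ≈ 3740

N̂ = (1381+1)(1171+1)/(432+1) − 1 = 1382·1172/433 − 1
= 1619704/433 − 1 ≈ 3740.7 − 1 ≈ 3739.7 → 3740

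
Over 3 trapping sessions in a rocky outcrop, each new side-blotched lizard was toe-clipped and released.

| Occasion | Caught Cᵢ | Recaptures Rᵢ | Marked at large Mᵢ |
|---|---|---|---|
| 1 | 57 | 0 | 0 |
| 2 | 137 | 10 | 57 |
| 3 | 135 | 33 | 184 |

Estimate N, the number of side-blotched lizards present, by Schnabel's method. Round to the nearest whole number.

N ≈ 759

Σ MᵢCᵢ = 0·57 + 57·137 + 184·135 = 0 + 7809 + 24840 = 32649
Σ Rᵢ = 0 + 10 + 33 = 43
N̂ = 32649 / 43 ≈ 759.3 → 759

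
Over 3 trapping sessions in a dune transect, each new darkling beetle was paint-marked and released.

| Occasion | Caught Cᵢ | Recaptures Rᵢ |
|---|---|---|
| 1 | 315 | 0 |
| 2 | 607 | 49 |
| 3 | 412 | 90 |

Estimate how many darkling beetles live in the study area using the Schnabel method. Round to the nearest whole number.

N ≈ 3963

Marked at large before each occasion: Mᵢ = Σⱼ<ᵢ (Cⱼ − Rⱼ) → M1=0, M2=315, M3=873
Σ MᵢCᵢ = 0·315 + 315·607 + 873·412 = 0 + 191205 + 359676 = 550881
Σ Rᵢ = 0 + 49 + 90 = 139
N̂ = 550881 / 139 ≈ 3963.2 → 3963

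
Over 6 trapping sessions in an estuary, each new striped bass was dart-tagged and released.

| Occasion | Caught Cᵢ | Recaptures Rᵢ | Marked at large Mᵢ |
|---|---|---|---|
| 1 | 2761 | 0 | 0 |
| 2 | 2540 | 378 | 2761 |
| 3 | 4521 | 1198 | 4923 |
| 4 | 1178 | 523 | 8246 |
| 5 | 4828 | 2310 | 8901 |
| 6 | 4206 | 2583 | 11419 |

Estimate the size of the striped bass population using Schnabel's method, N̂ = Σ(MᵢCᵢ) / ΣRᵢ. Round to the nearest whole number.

Σ MᵢCᵢ = 0·2761 + 2761·2540 + 4923·4521 + 8246·1178 + 8901·4828 + 11419·4206 = 0 + 7012940 + 22256883 + 9713788 + 42974028 + 48028314 = 129985953
Σ Rᵢ = 0 + 378 + 1198 + 523 + 2310 + 2583 = 6992
N̂ = 129985953 / 6992 ≈ 18590.7 → 18591

N ≈ 18,591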